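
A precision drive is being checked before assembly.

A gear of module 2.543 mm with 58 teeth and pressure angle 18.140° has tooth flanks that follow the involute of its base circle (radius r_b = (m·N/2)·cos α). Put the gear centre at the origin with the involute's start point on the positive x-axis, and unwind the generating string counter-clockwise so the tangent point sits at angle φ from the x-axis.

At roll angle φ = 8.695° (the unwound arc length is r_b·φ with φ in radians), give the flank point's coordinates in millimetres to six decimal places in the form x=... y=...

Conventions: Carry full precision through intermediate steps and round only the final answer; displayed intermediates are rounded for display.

class = single-mesh tooth geometry [base-circle involute, m = 2.543, 58T]
pitch radius r_p = m·N/2 = 2.543·58/2 = 73.747000
base radius r_b = r_p·cos α = 73.747000·cos 18.140° = 70.081671
roll angle φ = 8.695° = 0.15175638 rad
x = r_b·(cos φ + φ·sin φ) = 70.884021
y = r_b·(sin φ − φ·cos φ) = 0.081456

x=70.884021 y=0.081456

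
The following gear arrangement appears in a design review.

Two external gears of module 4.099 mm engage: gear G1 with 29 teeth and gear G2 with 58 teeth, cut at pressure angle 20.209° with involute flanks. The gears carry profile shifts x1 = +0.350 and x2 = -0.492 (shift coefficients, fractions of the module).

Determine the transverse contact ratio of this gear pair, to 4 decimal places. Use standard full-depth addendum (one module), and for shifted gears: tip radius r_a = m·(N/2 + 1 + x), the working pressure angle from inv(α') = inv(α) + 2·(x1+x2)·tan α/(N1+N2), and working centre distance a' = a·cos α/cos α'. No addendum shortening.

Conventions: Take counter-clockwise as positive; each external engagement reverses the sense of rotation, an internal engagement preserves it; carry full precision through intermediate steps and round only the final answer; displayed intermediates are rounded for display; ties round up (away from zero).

1.6714

class = single-mesh tooth geometry [involute pair 29T × 58T, m = 4.099]
base radii: r_b1 = 55.776578, r_b2 = 111.553155
tip radii: r_a1 = 64.969150, r_a2 = 120.953292
inv(α') = inv(20.209°) + 2·(+0.350-0.492)·tan α/(29+58) = 0.01419149  ⇒  α' = 19.68637°
a' = a·cos α / cos α' = 178.3065·cos 20.209°/cos 19.68637° = 177.717171
action lengths: √(r_a1²−r_b1²) = 33.316120, √(r_a2²−r_b2²) = 46.750320
base pitch p_b = π·m·cos α = 12.084640
CR = (33.316120 + 46.750320 − 177.717171·sin 19.68637°)/12.084640 = 1.671431
contact ratio ≈ 1.6714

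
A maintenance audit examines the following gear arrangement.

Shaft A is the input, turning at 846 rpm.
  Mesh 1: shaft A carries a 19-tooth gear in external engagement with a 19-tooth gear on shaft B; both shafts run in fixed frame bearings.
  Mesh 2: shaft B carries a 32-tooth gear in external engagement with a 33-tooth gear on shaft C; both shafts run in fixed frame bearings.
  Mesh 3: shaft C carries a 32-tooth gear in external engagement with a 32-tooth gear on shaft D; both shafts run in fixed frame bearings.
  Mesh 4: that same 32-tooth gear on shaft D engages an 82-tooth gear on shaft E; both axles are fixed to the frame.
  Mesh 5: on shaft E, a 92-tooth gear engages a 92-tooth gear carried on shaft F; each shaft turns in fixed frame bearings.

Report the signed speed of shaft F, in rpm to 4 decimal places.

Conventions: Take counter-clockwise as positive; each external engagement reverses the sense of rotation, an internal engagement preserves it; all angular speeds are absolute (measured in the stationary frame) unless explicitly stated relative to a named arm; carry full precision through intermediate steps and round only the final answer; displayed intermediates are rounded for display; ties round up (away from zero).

5-mesh fixed-axis compound train (all bearings frame-fixed)
mesh 1 [19T→19T]: ω = 846.0000×19/19 = 846.0000 rpm, sense flips to −
mesh 2 [32T→33T]: ω = 846.0000×32/33 = 820.3636 rpm, sense flips to +
mesh 3 [32T→32T]: ω = 820.3636×32/32 = 820.3636 rpm, sense flips to −
mesh 4 [32T→82T]: ω = 820.3636×32/82 = 320.1419 rpm, sense flips to +
mesh 5 [92T→92T]: ω = 320.1419×92/92 = 320.1419 rpm, sense flips to −
signed output speed = -320.1419 rpm

-320.1419 rpm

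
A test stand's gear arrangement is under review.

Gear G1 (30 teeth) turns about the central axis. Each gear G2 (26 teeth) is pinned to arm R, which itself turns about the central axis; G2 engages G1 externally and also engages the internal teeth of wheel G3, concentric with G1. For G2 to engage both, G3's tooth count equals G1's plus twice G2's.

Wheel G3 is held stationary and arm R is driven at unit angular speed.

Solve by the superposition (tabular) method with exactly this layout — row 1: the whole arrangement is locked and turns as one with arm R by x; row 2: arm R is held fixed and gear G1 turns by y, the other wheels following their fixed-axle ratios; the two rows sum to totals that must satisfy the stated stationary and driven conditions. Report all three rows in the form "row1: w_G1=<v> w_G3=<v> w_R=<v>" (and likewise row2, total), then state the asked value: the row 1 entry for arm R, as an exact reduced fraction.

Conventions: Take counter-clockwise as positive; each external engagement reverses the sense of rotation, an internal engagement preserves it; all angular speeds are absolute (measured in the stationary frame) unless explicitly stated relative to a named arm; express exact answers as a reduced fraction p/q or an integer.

planetary set (30T centre, 26T on arm, 82T internal) — Willis relation
row 1 — lock + rotate with arm: ω_sun = ω_ring = ω_arm = x
row 2: sun turns y, ring = −(30/82)·y, arm 0
boundary: total ω_ring = x − (30/82)·y = 0 and total ω_arm = x = 1  ⇒  y = 41/15, x = 1
row 2 ring = −(30/82)·41/15 = -1
totals (row 1 + row 2): sun 1 + 41/15 = 56/15, ring 1 + (-1) = 0, arm 1 + 0 = 1
asked cell (row1, arm) = 1

row1: w_G1=1 w_G3=1 w_R=1
row2: w_G1=41/15 w_G3=-1 w_R=0
total: w_G1=56/15 w_G3=0 w_R=1
asked value: 1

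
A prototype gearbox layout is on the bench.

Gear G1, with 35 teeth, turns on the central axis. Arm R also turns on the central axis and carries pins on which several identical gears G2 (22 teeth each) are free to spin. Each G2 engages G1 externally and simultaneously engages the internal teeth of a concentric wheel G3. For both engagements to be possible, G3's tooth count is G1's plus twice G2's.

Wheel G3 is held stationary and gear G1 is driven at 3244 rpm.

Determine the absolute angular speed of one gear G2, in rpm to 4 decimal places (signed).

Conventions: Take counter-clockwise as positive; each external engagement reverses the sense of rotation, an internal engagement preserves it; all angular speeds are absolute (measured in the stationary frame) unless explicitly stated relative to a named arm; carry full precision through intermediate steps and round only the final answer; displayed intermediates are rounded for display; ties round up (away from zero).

planetary set (35T centre, 22T on arm, 79T internal) — Willis relation
normalise by the input: solve with ω_sun = 1, then scale by 3244 rpm
ring teeth: 35 + 2·22 = 79
35(ω_sun−ω_arm) = −79(ω_ring−ω_arm),  ω_ring = 0, ω_sun = 1
35(1−ω_arm) = −79(0−ω_arm)  ⇒  114·ω_arm = 35  ⇒  ω_arm = 35/114
sun–planet mesh: 35·(1−35/114) = −22·(ω_p−ω_arm)  ⇒  ω_p−ω_arm = -2765/2508
ω_p = 35/114 − 2765/2508 = -35/44
scale: ω_p = -35/44 × 3244 rpm = -2580.4545 rpm

-2580.4545 rpm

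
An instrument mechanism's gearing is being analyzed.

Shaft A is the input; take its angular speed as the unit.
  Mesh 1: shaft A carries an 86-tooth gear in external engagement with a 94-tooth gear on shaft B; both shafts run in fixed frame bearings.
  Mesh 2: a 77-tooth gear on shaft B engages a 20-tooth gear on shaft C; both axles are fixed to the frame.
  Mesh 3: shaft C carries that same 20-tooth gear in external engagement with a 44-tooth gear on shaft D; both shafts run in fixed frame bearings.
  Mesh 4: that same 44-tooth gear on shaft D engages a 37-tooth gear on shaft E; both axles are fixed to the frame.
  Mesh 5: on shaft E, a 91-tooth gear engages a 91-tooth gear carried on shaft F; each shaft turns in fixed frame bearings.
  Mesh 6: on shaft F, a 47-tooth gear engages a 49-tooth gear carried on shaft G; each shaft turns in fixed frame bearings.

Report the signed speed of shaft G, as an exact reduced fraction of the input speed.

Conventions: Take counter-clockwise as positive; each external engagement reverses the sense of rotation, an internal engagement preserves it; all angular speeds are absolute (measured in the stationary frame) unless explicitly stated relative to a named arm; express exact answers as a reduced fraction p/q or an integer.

6-mesh fixed-axis compound train (all bearings frame-fixed)
mesh 1 [86T→94T]: |ω|/ω_in = 1×86/94 = 43/47, sense flips to −
mesh 2 [77T→20T]: |ω|/ω_in = (43/47)×77/20 = 3311/940, sense flips to +
mesh 3 [20T→44T]: |ω|/ω_in = (3311/940)×20/44 = 301/188, sense flips to −
mesh 4 [44T→37T]: |ω|/ω_in = (301/188)×44/37 = 3311/1739, sense flips to +
mesh 5 [91T→91T]: |ω|/ω_in = (3311/1739)×91/91 = 3311/1739, sense flips to −
mesh 6 [47T→49T]: |ω|/ω_in = (3311/1739)×47/49 = 473/259, sense flips to +
signed output speed (× input speed) = 473/259

473/259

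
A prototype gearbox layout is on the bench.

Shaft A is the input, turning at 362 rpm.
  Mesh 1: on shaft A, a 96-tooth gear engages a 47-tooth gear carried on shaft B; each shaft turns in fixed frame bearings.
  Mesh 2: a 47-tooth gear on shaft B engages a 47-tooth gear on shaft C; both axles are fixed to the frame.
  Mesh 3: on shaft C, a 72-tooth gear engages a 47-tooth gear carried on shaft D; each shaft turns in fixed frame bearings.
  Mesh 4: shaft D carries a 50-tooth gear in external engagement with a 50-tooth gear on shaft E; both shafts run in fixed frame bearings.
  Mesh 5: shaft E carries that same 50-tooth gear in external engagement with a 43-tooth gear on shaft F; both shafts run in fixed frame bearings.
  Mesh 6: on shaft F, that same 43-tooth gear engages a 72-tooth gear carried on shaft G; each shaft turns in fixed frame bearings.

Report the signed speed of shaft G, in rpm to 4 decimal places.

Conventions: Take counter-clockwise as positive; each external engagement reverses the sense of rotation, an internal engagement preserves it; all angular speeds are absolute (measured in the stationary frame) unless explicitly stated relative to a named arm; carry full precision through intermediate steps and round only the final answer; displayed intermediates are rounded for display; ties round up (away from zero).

+786.6003 rpm

class = fixed-axis compound train [6 meshes; 6 ratios multiply, 6 sense flips]
mesh 1 [96T→47T]: ω = 362.0000×96/47 = 739.4043 rpm, sense flips to −
mesh 2 [47T→47T]: ω = 739.4043×47/47 = 739.4043 rpm, sense flips to +
mesh 3 [72T→47T]: ω = 739.4043×72/47 = 1132.7044 rpm, sense flips to −
mesh 4 [50T→50T]: ω = 1132.7044×50/50 = 1132.7044 rpm, sense flips to +
mesh 5 [50T→43T]: ω = 1132.7044×50/43 = 1317.0981 rpm, sense flips to −
mesh 6 [43T→72T]: ω = 1317.0981×43/72 = 786.6003 rpm, sense flips to +
signed output speed = +786.6003 rpm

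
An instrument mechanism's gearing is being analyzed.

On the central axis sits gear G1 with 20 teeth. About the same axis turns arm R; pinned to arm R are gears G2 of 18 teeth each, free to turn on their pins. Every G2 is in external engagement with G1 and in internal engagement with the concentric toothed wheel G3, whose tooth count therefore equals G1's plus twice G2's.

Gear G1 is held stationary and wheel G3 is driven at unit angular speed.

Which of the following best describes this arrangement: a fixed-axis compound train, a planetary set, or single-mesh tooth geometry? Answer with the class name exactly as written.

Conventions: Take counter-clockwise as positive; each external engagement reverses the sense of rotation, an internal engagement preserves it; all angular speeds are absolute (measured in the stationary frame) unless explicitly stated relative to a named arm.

planetary set

topology: planetary set — G1 20T / G2 18T / G3 56T, arm = carrier (Willis)
classification: planetary set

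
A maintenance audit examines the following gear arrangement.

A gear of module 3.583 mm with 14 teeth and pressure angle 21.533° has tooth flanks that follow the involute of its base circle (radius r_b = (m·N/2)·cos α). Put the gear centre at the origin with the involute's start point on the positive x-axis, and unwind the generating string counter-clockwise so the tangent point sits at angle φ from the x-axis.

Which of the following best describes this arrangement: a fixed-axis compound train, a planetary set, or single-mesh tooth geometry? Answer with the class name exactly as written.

class = single-mesh tooth geometry [base-circle involute, m = 3.583, 14T]
classification: single-mesh tooth geometry

single-mesh tooth geometry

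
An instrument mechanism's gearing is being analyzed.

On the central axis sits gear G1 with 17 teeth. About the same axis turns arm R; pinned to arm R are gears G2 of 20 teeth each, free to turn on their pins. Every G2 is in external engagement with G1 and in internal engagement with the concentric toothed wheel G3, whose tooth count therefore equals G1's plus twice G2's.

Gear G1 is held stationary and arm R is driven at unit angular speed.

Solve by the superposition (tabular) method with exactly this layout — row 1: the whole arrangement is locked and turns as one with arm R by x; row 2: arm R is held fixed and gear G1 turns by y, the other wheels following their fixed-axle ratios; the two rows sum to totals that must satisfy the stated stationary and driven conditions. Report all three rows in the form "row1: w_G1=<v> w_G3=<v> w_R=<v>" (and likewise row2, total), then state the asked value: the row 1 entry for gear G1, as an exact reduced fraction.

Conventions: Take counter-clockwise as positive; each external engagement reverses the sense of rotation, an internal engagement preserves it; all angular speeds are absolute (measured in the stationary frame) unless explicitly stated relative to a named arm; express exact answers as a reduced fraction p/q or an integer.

planetary set (17T centre, 20T on arm, 57T internal) — Willis relation
row 1: whole set turns with the arm by x
superposition row 2 [arm held]: sun y, ring −(17/57)·y, arm 0
boundary: total ω_sun = x + y = 0 and total ω_arm = x = 1  ⇒  y = -1, x = 1
row 2 ring = −(17/57)·(-1) = 17/57
totals (row 1 + row 2): sun 1 + (-1) = 0, ring 1 + 17/57 = 74/57, arm 1 + 0 = 1
asked cell (row1, sun) = 1

row1: w_G1=1 w_G3=1 w_R=1
row2: w_G1=-1 w_G3=17/57 w_R=0
total: w_G1=0 w_G3=74/57 w_R=1
asked value: 1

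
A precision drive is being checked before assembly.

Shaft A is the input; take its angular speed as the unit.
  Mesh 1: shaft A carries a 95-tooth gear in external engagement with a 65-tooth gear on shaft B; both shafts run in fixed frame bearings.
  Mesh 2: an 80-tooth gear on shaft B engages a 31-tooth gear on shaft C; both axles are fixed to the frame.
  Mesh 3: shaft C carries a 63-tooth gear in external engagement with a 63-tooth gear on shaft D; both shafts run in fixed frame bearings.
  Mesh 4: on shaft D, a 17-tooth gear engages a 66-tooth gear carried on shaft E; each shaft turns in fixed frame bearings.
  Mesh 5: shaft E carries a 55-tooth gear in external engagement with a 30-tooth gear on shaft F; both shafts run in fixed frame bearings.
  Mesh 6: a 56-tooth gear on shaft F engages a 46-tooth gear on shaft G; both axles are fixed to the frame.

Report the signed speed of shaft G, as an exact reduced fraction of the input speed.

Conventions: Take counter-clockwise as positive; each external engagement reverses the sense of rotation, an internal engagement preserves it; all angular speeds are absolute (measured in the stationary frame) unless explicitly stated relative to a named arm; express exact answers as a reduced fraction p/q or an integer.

6-mesh fixed-axis compound train (all bearings frame-fixed)
mesh 1 [95T→65T]: |ω|/ω_in = 1×95/65 = 19/13, sense flips to −
mesh 2 [80T→31T]: |ω|/ω_in = (19/13)×80/31 = 1520/403, sense flips to +
mesh 3 [63T→63T]: |ω|/ω_in = (1520/403)×63/63 = 1520/403, sense flips to −
mesh 4 [17T→66T]: |ω|/ω_in = (1520/403)×17/66 = 12920/13299, sense flips to +
mesh 5 [55T→30T]: |ω|/ω_in = (12920/13299)×55/30 = 6460/3627, sense flips to −
mesh 6 [56T→46T]: |ω|/ω_in = (6460/3627)×56/46 = 180880/83421, sense flips to +
signed output speed (× input speed) = 180880/83421

180880/83421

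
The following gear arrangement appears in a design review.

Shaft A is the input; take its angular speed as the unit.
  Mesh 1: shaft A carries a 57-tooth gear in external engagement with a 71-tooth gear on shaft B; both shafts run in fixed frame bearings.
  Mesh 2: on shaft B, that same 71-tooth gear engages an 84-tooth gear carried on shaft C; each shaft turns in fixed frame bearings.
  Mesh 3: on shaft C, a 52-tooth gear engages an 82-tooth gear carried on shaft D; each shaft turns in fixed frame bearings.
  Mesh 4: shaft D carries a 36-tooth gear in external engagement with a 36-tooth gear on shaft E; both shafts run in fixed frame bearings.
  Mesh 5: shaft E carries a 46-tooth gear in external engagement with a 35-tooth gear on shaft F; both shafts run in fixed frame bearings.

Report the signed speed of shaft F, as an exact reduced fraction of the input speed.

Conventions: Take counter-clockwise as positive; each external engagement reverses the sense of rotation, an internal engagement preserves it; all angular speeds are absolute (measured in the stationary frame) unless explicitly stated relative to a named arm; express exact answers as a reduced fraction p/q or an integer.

-5681/10045

5-mesh fixed-axis compound train (all bearings frame-fixed)
mesh 1 [57T→71T]: |ω|/ω_in = 1×57/71 = 57/71, sense flips to −
mesh 2 [71T→84T]: |ω|/ω_in = (57/71)×71/84 = 19/28, sense flips to +
mesh 3 [52T→82T]: |ω|/ω_in = (19/28)×52/82 = 247/574, sense flips to −
mesh 4 [36T→36T]: |ω|/ω_in = (247/574)×36/36 = 247/574, sense flips to +
mesh 5 [46T→35T]: |ω|/ω_in = (247/574)×46/35 = 5681/10045, sense flips to −
signed output speed (× input speed) = -5681/10045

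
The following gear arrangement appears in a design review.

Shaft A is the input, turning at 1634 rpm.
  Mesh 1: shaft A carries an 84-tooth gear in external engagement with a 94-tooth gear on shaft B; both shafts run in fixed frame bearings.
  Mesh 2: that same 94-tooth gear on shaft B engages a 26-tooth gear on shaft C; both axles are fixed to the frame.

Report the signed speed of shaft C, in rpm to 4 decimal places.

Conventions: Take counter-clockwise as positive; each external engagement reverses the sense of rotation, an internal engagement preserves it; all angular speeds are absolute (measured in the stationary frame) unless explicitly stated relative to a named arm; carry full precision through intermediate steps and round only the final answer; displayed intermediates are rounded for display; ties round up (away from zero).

class = fixed-axis compound train [2 meshes; 2 ratios multiply, 2 sense flips]
mesh 1 [84T→94T]: ω = 1634.0000×84/94 = 1460.1702 rpm, sense flips to −
mesh 2 [94T→26T]: ω = 1460.1702×94/26 = 5279.0769 rpm, sense flips to +
signed output speed = +5279.0769 rpm

+5279.0769 rpm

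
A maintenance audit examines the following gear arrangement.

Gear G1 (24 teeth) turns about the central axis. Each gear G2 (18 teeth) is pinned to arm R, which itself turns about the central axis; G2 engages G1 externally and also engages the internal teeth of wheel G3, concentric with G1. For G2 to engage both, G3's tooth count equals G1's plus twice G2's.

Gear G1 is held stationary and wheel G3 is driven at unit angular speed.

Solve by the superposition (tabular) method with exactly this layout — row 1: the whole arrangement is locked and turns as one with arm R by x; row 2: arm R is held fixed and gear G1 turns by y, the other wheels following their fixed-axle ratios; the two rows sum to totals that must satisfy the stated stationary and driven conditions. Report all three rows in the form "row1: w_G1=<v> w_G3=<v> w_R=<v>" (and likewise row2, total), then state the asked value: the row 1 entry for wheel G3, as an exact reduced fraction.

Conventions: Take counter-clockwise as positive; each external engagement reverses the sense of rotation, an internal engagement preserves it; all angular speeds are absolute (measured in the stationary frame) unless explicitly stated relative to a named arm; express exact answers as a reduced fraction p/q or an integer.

topology: planetary set — G1 24T / G2 18T / G3 60T, arm = carrier (Willis)
superposition row 1 [locked train]: every member turns x
row 2 (arm held, sun turns y): ω_ring = −(24/60)·y, ω_arm = 0
boundary: total ω_sun = x + y = 0 and total ω_ring = x − (24/60)·y = 1  ⇒  y = -5/7, x = 5/7
row 2 ring = −(24/60)·(-5/7) = 2/7
totals (row 1 + row 2): sun 5/7 + (-5/7) = 0, ring 5/7 + 2/7 = 1, arm 5/7 + 0 = 5/7
asked cell (row1, ring) = 5/7

row1: w_G1=5/7 w_G3=5/7 w_R=5/7
row2: w_G1=-5/7 w_G3=2/7 w_R=0
total: w_G1=0 w_G3=1 w_R=5/7
asked value: 5/7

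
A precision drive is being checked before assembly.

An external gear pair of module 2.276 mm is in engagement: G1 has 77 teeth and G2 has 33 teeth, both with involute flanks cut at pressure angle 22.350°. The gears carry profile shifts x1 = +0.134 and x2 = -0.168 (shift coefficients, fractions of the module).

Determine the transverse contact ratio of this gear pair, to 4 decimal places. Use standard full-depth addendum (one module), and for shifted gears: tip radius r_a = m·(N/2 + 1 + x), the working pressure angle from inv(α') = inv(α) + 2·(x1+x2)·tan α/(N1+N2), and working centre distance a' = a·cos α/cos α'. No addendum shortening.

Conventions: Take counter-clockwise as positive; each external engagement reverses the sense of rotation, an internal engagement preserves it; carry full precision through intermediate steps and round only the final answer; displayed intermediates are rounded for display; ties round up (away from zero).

1.6510

topology: single-mesh involute geometry — m = 2.276, 77T/33T pair
base radii: r_b1 = 81.043380, r_b2 = 34.732877
tip radii: r_a1 = 90.206984, r_a2 = 39.447632
inv(α') = inv(22.350°) + 2·(+0.134-0.168)·tan α/(77+33) = 0.02081445  ⇒  α' = 22.26348°
a' = a·cos α / cos α' = 125.1800·cos 22.350°/cos 22.26348° = 125.102474
action lengths: √(r_a1²−r_b1²) = 39.614020, √(r_a2²−r_b2²) = 18.701415
base pitch p_b = π·m·cos α = 6.613124
CR = (39.614020 + 18.701415 − 125.102474·sin 22.26348°)/6.613124 = 1.651007
contact ratio ≈ 1.6510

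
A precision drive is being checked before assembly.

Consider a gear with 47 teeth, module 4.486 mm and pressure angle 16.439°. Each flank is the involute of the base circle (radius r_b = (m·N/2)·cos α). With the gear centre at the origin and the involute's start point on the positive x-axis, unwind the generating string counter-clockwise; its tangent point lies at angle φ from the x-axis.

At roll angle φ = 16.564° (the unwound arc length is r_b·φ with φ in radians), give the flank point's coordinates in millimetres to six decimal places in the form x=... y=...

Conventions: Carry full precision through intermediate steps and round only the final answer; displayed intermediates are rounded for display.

x=105.248965 y=0.807557

topology: single-mesh involute geometry — m = 4.486, N = 47
pitch radius r_p = m·N/2 = 4.486·47/2 = 105.421000
base radius r_b = r_p·cos α = 105.421000·cos 16.439° = 101.111555
roll angle φ = 16.564° = 0.28909634 rad
x = r_b·(cos φ + φ·sin φ) = 105.248965
y = r_b·(sin φ − φ·cos φ) = 0.807557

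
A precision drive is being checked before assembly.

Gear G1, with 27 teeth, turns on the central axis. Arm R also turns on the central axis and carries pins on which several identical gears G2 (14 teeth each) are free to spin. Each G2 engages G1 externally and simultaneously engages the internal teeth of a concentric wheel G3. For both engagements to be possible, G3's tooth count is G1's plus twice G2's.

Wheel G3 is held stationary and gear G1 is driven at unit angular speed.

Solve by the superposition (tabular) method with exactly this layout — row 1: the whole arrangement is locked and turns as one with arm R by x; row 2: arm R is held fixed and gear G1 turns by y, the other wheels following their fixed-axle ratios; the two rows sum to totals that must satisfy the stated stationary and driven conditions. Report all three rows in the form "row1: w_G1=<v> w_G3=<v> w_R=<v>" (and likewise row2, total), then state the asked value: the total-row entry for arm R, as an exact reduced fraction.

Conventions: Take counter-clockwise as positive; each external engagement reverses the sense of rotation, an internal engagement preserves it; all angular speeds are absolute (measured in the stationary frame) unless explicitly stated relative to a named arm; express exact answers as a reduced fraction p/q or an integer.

recognized (axles ride arm R): planetary set, 27/14/55 teeth
row 1 (train locked, turned with arm): all members turn x
row 2: sun turns y, ring = −(27/55)·y, arm 0
boundary: total ω_ring = x − (27/55)·y = 0 and total ω_sun = x + y = 1  ⇒  y = 55/82, x = 27/82
row 2 ring = −(27/55)·55/82 = -27/82
totals (row 1 + row 2): sun 27/82 + 55/82 = 1, ring 27/82 + (-27/82) = 0, arm 27/82 + 0 = 27/82
asked cell (total, arm) = 27/82

row1: w_G1=27/82 w_G3=27/82 w_R=27/82
row2: w_G1=55/82 w_G3=-27/82 w_R=0
total: w_G1=1 w_G3=0 w_R=27/82
asked value: 27/82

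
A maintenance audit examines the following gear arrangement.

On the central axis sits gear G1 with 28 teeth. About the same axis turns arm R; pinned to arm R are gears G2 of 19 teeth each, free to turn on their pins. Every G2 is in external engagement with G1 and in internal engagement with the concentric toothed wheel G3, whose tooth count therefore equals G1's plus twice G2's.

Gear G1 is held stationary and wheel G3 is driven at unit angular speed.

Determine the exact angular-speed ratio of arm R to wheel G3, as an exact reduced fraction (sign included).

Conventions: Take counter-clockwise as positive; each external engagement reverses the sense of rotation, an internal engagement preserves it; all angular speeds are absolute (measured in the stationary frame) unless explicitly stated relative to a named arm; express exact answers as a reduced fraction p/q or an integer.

topology: planetary set — G1 28T / G2 19T / G3 66T, arm = carrier (Willis)
ring teeth: 28 + 2·19 = 66
28(ω_sun−ω_arm) = −66(ω_ring−ω_arm),  ω_sun = 0, ω_ring = 1
28(0−ω_arm) = −66(1−ω_arm)  ⇒  94·ω_arm = 66  ⇒  ω_arm = 33/47
ω_out/ω_in = 33/47

33/47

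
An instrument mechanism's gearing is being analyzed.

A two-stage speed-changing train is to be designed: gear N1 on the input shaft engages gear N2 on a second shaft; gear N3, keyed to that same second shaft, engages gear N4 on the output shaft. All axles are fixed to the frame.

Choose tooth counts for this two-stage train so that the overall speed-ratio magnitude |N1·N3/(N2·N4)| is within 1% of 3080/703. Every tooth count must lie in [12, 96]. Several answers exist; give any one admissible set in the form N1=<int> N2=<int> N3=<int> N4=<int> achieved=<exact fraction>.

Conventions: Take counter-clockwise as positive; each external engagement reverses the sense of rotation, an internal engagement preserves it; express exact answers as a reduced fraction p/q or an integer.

design class (target 3080/703): fixed-axis compound train
target = 3080/703 in lowest terms: an exact hit needs N1·N3 = k·3080 and N2·N4 = k·703 for one integer k, every count in [12, 96]; additionally prefer no 1:1 stage (N1 ≠ N2, N3 ≠ N4)
k = 1: N1·N3 = 3080 = 35·88, N2·N4 = 703 = 19·37
achieved = 35·88/(19·37) = 3080/703; |achieved − target| = 0 ≤ 154/3515 ✓

N1=35 N2=19 N3=88 N4=37 achieved=3080/703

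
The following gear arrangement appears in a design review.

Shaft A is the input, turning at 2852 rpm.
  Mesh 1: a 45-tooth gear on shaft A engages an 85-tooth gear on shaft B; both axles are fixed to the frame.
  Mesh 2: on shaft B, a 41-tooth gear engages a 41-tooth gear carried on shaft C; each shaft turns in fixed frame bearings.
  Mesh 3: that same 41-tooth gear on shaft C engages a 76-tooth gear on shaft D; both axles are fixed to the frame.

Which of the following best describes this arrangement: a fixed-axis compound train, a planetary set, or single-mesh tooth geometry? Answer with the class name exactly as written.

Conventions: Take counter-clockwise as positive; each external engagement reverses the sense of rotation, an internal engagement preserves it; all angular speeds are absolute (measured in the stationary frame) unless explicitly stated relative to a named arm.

recognized (4 fixed axles, 3 meshes): fixed-axis compound train
classification: fixed-axis compound train

fixed-axis compound train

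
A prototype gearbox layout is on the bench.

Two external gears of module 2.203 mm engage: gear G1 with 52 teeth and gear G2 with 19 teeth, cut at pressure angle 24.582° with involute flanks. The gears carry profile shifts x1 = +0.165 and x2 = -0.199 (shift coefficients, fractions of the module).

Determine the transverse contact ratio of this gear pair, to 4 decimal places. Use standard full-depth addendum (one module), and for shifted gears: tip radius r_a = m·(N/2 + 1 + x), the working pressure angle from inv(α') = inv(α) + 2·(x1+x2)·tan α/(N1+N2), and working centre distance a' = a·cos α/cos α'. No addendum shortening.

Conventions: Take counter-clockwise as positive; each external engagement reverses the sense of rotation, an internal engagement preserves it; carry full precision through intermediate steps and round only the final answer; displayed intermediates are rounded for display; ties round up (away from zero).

1.5055

recognized (one external pair, fixed centres): single-mesh tooth geometry, m = 2.203, N1 = 52, N2 = 19
base radii: r_b1 = 52.086714, r_b2 = 19.031684
tip radii: r_a1 = 59.844495, r_a2 = 22.693103
inv(α') = inv(24.582°) + 2·(+0.165-0.199)·tan α/(52+19) = 0.02798083  ⇒  α' = 24.46137°
a' = a·cos α / cos α' = 78.2065·cos 24.582°/cos 24.46137° = 78.131425
action lengths: √(r_a1²−r_b1²) = 29.467572, √(r_a2²−r_b2²) = 12.360094
base pitch p_b = π·m·cos α = 6.293663
CR = (29.467572 + 12.360094 − 78.131425·sin 24.46137°)/6.293663 = 1.505487
contact ratio ≈ 1.5055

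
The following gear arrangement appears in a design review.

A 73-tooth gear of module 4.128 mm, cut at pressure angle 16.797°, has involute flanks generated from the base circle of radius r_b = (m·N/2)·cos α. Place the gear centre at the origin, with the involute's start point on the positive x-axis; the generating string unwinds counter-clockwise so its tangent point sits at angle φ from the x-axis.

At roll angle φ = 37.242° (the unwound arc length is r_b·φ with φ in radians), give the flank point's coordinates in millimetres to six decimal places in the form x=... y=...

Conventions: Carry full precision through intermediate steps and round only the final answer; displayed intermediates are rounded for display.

topology: single-mesh involute geometry — m = 4.128, N = 73
pitch radius r_p = m·N/2 = 4.128·73/2 = 150.672000
base radius r_b = r_p·cos α = 150.672000·cos 16.797° = 144.243523
roll angle φ = 37.242° = 0.64999552 rad
x = r_b·(cos φ + φ·sin φ) = 171.570840
y = r_b·(sin φ − φ·cos φ) = 12.654509

x=171.570840 y=12.654509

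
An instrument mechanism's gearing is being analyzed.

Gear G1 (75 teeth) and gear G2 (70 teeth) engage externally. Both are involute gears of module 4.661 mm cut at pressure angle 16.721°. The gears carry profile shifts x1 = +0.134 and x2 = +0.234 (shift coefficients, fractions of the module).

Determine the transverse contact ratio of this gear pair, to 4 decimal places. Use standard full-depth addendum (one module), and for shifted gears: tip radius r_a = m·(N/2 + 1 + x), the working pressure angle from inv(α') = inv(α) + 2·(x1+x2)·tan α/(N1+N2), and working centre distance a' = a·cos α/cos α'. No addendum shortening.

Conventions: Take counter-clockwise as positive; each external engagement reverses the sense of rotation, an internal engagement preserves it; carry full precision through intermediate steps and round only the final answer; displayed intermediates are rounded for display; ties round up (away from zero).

1.9693

single-mesh involute tooth geometry (75T engaging 70T at module 4.661)
base radii: r_b1 = 167.396979, r_b2 = 156.237180
tip radii: r_a1 = 180.073074, r_a2 = 168.886674
inv(α') = inv(16.721°) + 2·(+0.134+0.234)·tan α/(75+70) = 0.01010229  ⇒  α' = 17.63497°
a' = a·cos α / cos α' = 337.9225·cos 16.721°/cos 17.63497° = 339.593015
action lengths: √(r_a1²−r_b1²) = 66.366885, √(r_a2²−r_b2²) = 64.129963
base pitch p_b = π·m·cos α = 14.023817
CR = (66.366885 + 64.129963 − 339.593015·sin 17.63497°)/14.023817 = 1.969264
contact ratio ≈ 1.9693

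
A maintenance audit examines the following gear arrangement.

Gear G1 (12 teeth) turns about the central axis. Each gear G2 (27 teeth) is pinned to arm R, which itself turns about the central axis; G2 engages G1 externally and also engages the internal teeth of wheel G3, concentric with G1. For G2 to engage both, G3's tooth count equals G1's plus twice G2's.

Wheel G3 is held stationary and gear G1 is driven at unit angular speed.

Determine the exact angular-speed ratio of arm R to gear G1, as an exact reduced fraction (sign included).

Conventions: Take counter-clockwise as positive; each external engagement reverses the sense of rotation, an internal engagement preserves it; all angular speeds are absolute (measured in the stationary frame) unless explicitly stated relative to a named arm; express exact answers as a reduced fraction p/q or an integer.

2/13

topology: planetary set — G1 12T / G2 27T / G3 66T, arm = carrier (Willis)
ring teeth: 12 + 2·27 = 66
12(ω_sun−ω_arm) = −66(ω_ring−ω_arm),  ω_ring = 0, ω_sun = 1
12(1−ω_arm) = −66(0−ω_arm)  ⇒  78·ω_arm = 12  ⇒  ω_arm = 2/13
ω_out/ω_in = 2/13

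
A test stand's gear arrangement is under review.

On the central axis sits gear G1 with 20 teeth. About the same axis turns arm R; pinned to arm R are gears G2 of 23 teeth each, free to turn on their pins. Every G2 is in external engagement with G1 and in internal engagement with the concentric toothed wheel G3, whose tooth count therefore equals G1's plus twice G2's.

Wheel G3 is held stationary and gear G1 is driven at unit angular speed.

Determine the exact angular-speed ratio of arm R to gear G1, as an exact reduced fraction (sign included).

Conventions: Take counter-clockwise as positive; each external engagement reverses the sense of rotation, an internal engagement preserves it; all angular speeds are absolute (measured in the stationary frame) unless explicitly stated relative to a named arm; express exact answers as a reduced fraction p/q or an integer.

planetary set (20T centre, 23T on arm, 66T internal) — Willis relation
ring teeth: 20 + 2·23 = 66
20(ω_sun−ω_arm) = −66(ω_ring−ω_arm),  ω_ring = 0, ω_sun = 1
20(1−ω_arm) = −66(0−ω_arm)  ⇒  86·ω_arm = 20  ⇒  ω_arm = 10/43
ω_out/ω_in = 10/43

10/43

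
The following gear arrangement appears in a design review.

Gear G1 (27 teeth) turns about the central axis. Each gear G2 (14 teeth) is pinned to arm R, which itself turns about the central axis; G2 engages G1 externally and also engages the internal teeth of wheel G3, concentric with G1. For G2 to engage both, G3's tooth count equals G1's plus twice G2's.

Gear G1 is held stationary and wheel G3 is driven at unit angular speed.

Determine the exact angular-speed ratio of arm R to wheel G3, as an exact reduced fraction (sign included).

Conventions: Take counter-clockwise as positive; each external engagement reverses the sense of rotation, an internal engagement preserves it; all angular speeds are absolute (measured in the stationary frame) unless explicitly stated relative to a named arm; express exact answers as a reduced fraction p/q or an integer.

class = planetary set [G3 = 27+2·14 = 55; Willis about the carrier]
ring teeth: 27 + 2·14 = 55
27(ω_sun−ω_arm) = −55(ω_ring−ω_arm),  ω_sun = 0, ω_ring = 1
27(0−ω_arm) = −55(1−ω_arm)  ⇒  82·ω_arm = 55  ⇒  ω_arm = 55/82
ω_out/ω_in = 55/82

55/82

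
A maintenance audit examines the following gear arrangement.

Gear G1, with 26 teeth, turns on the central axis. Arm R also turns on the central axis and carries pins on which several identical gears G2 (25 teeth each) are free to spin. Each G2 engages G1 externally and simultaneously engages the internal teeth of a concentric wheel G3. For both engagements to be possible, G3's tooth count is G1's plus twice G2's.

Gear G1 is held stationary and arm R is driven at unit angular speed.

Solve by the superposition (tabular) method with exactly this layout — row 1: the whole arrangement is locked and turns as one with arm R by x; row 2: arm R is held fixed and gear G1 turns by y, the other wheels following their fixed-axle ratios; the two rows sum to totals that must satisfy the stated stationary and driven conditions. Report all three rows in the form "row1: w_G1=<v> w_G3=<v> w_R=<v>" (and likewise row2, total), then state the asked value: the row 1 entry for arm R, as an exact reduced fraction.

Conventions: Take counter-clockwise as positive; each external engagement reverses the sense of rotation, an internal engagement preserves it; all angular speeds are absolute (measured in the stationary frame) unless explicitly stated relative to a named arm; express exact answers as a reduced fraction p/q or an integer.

recognized (axles ride arm R): planetary set, 26/25/76 teeth
superposition row 1 [locked train]: every member turns x
row 2 — arm fixed, fixed-axis ratios: sun y, ring −(26/76)·y, arm 0
boundary: total ω_sun = x + y = 0 and total ω_arm = x = 1  ⇒  y = -1, x = 1
row 2 ring = −(26/76)·(-1) = 13/38
totals (row 1 + row 2): sun 1 + (-1) = 0, ring 1 + 13/38 = 51/38, arm 1 + 0 = 1
asked cell (row1, arm) = 1

row1: w_G1=1 w_G3=1 w_R=1
row2: w_G1=-1 w_G3=13/38 w_R=0
total: w_G1=0 w_G3=51/38 w_R=1
asked value: 1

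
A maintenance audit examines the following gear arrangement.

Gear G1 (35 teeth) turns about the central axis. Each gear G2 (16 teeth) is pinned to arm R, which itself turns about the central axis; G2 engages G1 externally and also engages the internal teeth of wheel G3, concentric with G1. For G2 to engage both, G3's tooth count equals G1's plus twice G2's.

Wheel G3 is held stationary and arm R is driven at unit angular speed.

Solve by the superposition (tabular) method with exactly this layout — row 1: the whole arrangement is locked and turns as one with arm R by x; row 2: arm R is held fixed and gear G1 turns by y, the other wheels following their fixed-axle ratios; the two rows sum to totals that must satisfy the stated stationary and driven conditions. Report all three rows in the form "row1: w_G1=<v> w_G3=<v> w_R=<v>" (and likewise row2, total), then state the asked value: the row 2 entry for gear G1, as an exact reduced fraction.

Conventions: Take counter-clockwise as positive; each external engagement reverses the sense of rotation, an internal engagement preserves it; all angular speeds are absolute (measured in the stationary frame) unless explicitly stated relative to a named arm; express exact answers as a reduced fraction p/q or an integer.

row1: w_G1=1 w_G3=1 w_R=1
row2: w_G1=67/35 w_G3=-1 w_R=0
total: w_G1=102/35 w_G3=0 w_R=1
asked value: 67/35

class = planetary set [G3 = 35+2·16 = 67; Willis about the carrier]
row 1 — lock + rotate with arm: ω_sun = ω_ring = ω_arm = x
row 2 — arm fixed, fixed-axis ratios: sun y, ring −(35/67)·y, arm 0
boundary: total ω_ring = x − (35/67)·y = 0 and total ω_arm = x = 1  ⇒  y = 67/35, x = 1
row 2 ring = −(35/67)·67/35 = -1
totals (row 1 + row 2): sun 1 + 67/35 = 102/35, ring 1 + (-1) = 0, arm 1 + 0 = 1
asked cell (row2, sun) = 67/35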